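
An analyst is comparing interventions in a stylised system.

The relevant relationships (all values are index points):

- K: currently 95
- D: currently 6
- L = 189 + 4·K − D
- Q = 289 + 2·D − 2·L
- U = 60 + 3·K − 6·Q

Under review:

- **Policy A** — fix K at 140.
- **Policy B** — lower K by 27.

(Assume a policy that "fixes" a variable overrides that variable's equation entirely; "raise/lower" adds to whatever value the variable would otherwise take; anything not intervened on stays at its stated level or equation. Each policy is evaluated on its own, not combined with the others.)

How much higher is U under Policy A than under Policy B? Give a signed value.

Policy A (K := 140):
  K = 140
  D = 6
  L = 189 + 4·140 − 6 = 743
  Q = 289 + 2·6 − 2·743 = -1185
  U = 60 + 3·140 − 6·(-1185) = 7590
Policy B (K − 27):
  K = 95 − 27 = 68
  D = 6
  L = 189 + 4·68 − 6 = 455
  Q = 289 + 2·6 − 2·455 = -609
  U = 60 + 3·68 − 6·(-609) = 3918
U: 7590 − 3918 = 3672

3672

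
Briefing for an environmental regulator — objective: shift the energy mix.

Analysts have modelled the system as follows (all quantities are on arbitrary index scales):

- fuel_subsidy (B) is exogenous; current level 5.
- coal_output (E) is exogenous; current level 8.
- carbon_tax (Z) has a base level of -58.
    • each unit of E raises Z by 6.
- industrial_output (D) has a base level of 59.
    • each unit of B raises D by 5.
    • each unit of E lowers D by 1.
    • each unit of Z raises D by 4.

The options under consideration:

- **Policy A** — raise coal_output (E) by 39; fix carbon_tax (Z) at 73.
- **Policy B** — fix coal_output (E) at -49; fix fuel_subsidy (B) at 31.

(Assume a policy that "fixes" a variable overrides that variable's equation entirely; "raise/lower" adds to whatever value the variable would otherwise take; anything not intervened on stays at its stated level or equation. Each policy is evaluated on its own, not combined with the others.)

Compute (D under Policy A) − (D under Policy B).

1474

Policy A (E + 39, Z := 73):
  B = 5
  E = 8 + 39 = 47
  Z = 73
  D = 59 + 5·5 − 47 + 4·73 = 329
Policy B (E := -49, B := 31):
  B = 31
  E = -49
  Z = -58 + 6·(-49) = -352
  D = 59 + 5·31 − (-49) + 4·(-352) = -1145
D: 329 − (-1145) = 1474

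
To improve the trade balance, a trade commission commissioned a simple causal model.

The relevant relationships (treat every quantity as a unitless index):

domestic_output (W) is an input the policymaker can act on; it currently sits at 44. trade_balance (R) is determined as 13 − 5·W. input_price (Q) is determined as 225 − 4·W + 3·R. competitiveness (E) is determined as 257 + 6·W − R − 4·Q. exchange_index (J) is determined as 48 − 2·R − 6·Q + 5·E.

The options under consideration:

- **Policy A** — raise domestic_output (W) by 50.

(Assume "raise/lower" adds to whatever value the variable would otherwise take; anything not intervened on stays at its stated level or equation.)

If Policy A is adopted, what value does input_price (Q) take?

Policy A (W + 50):
  W = 44 + 50 = 94
  R = 13 − 5·94 = -457
  Q = 225 − 4·94 + 3·(-457) = -1522

-1522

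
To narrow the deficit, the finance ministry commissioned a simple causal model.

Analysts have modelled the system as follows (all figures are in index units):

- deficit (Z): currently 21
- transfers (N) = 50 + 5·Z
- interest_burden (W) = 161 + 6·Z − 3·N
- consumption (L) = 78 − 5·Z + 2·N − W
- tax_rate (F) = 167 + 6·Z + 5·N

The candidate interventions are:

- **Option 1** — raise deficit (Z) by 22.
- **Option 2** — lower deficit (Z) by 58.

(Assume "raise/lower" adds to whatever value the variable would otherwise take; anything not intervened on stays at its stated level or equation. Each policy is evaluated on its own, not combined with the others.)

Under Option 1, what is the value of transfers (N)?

265

Option 1 (Z + 22):
  Z = 21 + 22 = 43
  N = 50 + 5·43 = 265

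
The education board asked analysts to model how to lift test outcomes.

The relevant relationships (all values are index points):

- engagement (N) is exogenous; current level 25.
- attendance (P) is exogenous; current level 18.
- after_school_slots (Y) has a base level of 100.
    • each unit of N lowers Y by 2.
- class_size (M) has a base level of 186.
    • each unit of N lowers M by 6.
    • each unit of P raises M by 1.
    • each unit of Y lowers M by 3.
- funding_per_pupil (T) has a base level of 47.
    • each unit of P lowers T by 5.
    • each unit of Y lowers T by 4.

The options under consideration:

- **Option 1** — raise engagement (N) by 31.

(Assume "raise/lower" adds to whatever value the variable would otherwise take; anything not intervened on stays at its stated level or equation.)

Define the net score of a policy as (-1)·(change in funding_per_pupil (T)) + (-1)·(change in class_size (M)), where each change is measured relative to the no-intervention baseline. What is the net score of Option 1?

Baseline:
  N = 25
  P = 18
  Y = 100 − 2·25 = 50
  M = 186 − 6·25 + 18 − 3·50 = -96
  T = 47 − 5·18 − 4·50 = -243
Option 1 (N + 31):
  N = 25 + 31 = 56
  P = 18
  Y = 100 − 2·56 = -12
  M = 186 − 6·56 + 18 − 3·(-12) = -96
  T = 47 − 5·18 − 4·(-12) = 5
ΔT = 5 − (-243) = 248; ΔM = -96 − (-96) = 0
Score = (-1)·248 + (-1)·0 = -248

-248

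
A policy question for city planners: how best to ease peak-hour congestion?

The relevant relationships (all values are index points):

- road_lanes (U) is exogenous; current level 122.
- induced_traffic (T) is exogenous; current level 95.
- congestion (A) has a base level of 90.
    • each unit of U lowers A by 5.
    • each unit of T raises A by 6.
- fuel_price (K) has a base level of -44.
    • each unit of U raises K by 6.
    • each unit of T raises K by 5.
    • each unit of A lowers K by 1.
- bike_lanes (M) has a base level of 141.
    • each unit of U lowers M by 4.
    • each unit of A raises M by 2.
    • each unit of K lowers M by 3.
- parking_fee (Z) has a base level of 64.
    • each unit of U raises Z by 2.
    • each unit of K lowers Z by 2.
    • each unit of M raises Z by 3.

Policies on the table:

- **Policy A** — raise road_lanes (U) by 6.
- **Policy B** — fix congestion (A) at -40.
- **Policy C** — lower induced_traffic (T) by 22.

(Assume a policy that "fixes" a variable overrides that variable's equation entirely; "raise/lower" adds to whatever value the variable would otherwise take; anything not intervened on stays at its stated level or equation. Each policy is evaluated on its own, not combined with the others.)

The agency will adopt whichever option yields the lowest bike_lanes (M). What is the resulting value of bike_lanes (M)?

-4036

Policy A (U + 6):
  U = 122 + 6 = 128
  T = 95
  A = 90 − 5·128 + 6·95 = 20
  K = -44 + 6·128 + 5·95 − 20 = 1179
  M = 141 − 4·128 + 2·20 − 3·1179 = -3868
Policy B (A := -40):
  U = 122
  T = 95
  A = -40
  K = -44 + 6·122 + 5·95 − (-40) = 1203
  M = 141 − 4·122 + 2·(-40) − 3·1203 = -4036
Policy C (T − 22):
  U = 122
  T = 95 − 22 = 73
  A = 90 − 5·122 + 6·73 = -82
  K = -44 + 6·122 + 5·73 − (-82) = 1135
  M = 141 − 4·122 + 2·(-82) − 3·1135 = -3916
Comparing — Policy A: M=-3868, Policy B: M=-4036, Policy C: M=-3916. Lowest is -4036 (Policy B).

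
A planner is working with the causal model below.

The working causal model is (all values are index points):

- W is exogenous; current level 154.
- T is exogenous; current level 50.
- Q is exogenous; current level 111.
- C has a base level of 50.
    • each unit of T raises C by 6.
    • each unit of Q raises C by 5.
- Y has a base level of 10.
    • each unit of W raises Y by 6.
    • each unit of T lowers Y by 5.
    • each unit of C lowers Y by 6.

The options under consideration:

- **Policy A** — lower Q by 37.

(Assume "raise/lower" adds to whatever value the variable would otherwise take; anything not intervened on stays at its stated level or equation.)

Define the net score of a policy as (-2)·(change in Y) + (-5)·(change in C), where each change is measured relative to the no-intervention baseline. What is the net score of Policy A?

Baseline:
  W = 154
  T = 50
  Q = 111
  C = 50 + 6·50 + 5·111 = 905
  Y = 10 + 6·154 − 5·50 − 6·905 = -4746
Policy A (Q − 37):
  W = 154
  T = 50
  Q = 111 − 37 = 74
  C = 50 + 6·50 + 5·74 = 720
  Y = 10 + 6·154 − 5·50 − 6·720 = -3636
ΔY = -3636 − (-4746) = 1110; ΔC = 720 − 905 = -185
Score = (-2)·1110 + (-5)·(-185) = -1295

-1295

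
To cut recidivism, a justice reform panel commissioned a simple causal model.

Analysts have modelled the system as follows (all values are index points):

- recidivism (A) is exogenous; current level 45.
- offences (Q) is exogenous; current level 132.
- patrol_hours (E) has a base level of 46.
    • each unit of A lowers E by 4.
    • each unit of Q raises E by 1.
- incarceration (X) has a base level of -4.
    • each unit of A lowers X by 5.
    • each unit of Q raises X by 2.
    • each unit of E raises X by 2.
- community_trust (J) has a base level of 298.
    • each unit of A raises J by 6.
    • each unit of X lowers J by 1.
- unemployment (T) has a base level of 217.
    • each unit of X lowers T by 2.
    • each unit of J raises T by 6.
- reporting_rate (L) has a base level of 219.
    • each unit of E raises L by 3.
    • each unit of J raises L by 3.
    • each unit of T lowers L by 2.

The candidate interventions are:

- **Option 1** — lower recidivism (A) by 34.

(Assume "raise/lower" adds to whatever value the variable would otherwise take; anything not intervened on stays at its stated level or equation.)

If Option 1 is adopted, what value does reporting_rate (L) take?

3060

Option 1 (A − 34):
  A = 45 − 34 = 11
  Q = 132
  E = 46 − 4·11 + 132 = 134
  X = -4 − 5·11 + 2·132 + 2·134 = 473
  J = 298 + 6·11 − 473 = -109
  T = 217 − 2·473 + 6·(-109) = -1383
  L = 219 + 3·134 + 3·(-109) − 2·(-1383) = 3060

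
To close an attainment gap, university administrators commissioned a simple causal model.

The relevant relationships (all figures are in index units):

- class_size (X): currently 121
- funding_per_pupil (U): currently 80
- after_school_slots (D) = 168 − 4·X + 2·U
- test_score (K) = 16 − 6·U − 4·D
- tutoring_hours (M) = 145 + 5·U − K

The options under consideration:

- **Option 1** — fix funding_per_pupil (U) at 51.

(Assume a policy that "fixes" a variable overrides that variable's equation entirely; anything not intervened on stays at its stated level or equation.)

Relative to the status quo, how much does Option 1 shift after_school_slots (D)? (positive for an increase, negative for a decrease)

Baseline:
  X = 121
  U = 80
  D = 168 − 4·121 + 2·80 = -156
Option 1 (U := 51):
  X = 121
  U = 51
  D = 168 − 4·121 + 2·51 = -214
Change in D: -214 − (-156) = -58

-58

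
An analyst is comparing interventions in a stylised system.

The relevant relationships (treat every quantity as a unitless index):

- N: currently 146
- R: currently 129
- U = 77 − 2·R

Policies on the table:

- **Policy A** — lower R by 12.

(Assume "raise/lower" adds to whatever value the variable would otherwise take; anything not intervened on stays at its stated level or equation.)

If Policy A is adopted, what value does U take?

Policy A (R − 12):
  R = 129 − 12 = 117
  U = 77 − 2·117 = -157

-157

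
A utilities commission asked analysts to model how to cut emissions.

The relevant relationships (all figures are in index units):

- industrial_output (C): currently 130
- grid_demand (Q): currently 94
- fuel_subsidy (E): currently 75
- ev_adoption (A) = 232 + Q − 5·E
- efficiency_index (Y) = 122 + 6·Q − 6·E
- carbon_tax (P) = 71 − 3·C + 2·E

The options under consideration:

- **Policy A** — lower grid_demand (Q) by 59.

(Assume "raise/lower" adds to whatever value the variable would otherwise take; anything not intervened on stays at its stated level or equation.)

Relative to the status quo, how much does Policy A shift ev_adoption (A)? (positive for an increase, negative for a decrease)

Baseline:
  Q = 94
  E = 75
  A = 232 + 94 − 5·75 = -49
Policy A (Q − 59):
  Q = 94 − 59 = 35
  E = 75
  A = 232 + 35 − 5·75 = -108
Change in A: -108 − (-49) = -59

-59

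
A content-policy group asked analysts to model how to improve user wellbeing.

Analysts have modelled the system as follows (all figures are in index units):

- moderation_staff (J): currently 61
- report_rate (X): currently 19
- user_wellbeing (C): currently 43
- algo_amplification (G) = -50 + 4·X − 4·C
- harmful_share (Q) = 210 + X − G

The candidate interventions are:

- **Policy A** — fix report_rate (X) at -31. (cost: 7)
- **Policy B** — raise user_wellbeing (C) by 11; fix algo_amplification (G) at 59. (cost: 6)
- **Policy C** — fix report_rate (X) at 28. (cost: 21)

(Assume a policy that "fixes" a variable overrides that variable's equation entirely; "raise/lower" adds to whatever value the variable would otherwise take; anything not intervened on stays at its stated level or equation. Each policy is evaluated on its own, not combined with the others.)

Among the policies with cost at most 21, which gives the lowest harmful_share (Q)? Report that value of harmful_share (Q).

170

Policy A (X := -31):
  X = -31
  C = 43
  G = -50 + 4·(-31) − 4·43 = -346
  Q = 210 + (-31) − (-346) = 525
Policy B (C + 11, G := 59):
  X = 19
  C = 43 + 11 = 54
  G = 59
  Q = 210 + 19 − 59 = 170
Policy C (X := 28):
  X = 28
  C = 43
  G = -50 + 4·28 − 4·43 = -110
  Q = 210 + 28 − (-110) = 348
Comparing — Policy A: Q=525, Policy B: Q=170, Policy C: Q=348. Lowest is 170 (Policy B).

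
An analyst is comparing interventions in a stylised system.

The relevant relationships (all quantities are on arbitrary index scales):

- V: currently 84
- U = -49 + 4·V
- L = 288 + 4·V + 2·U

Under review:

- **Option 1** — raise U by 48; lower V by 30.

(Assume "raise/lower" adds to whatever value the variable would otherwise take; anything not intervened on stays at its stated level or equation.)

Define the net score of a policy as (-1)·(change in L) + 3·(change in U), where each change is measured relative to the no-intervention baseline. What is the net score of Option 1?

48

Baseline:
  V = 84
  U = -49 + 4·84 = 287
  L = 288 + 4·84 + 2·287 = 1198
Option 1 (U + 48, V − 30):
  V = 84 − 30 = 54
  U = -49 + 4·54 (+48 from intervention) = 215
  L = 288 + 4·54 + 2·215 = 934
ΔL = 934 − 1198 = -264; ΔU = 215 − 287 = -72
Score = (-1)·(-264) + 3·(-72) = 48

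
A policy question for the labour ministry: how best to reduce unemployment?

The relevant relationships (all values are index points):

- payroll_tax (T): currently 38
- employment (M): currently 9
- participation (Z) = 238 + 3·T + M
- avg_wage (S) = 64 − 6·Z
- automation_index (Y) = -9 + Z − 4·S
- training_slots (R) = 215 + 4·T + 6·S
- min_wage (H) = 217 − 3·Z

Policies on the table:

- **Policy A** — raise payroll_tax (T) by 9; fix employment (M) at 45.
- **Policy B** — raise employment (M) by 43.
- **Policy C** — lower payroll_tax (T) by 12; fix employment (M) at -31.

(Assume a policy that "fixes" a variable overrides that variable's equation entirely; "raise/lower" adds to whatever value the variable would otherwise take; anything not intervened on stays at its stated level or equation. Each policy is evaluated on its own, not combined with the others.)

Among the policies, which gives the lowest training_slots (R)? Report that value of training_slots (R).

Policy A (T + 9, M := 45):
  T = 38 + 9 = 47
  M = 45
  Z = 238 + 3·47 + 45 = 424
  S = 64 − 6·424 = -2480
  R = 215 + 4·47 + 6·(-2480) = -14477
Policy B (M + 43):
  T = 38
  M = 9 + 43 = 52
  Z = 238 + 3·38 + 52 = 404
  S = 64 − 6·404 = -2360
  R = 215 + 4·38 + 6·(-2360) = -13793
Policy C (T − 12, M := -31):
  T = 38 − 12 = 26
  M = -31
  Z = 238 + 3·26 + (-31) = 285
  S = 64 − 6·285 = -1646
  R = 215 + 4·26 + 6·(-1646) = -9557
Comparing — Policy A: R=-14477, Policy B: R=-13793, Policy C: R=-9557. Lowest is -14477 (Policy A).

-14477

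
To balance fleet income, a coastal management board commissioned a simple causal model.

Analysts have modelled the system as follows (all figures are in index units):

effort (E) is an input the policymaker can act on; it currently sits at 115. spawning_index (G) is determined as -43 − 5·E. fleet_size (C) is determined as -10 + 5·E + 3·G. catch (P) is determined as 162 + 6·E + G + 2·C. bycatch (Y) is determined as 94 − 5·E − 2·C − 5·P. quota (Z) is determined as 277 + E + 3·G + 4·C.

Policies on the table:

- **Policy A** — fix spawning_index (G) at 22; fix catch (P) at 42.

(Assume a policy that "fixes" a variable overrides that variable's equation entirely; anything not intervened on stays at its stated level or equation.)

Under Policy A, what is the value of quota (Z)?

Policy A (G := 22, P := 42):
  E = 115
  G = 22
  C = -10 + 5·115 + 3·22 = 631
  Z = 277 + 115 + 3·22 + 4·631 = 2982

2982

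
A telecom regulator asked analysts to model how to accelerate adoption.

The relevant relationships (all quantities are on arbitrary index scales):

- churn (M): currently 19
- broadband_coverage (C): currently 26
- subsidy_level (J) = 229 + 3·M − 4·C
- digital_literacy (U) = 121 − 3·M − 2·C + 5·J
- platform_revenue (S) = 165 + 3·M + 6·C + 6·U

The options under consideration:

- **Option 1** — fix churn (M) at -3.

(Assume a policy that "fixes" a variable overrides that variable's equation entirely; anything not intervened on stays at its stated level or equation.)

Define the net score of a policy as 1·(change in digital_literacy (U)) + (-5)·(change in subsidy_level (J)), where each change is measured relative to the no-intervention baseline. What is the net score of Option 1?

66

Baseline:
  M = 19
  C = 26
  J = 229 + 3·19 − 4·26 = 182
  U = 121 − 3·19 − 2·26 + 5·182 = 922
Option 1 (M := -3):
  M = -3
  C = 26
  J = 229 + 3·(-3) − 4·26 = 116
  U = 121 − 3·(-3) − 2·26 + 5·116 = 658
ΔU = 658 − 922 = -264; ΔJ = 116 − 182 = -66
Score = 1·(-264) + (-5)·(-66) = 66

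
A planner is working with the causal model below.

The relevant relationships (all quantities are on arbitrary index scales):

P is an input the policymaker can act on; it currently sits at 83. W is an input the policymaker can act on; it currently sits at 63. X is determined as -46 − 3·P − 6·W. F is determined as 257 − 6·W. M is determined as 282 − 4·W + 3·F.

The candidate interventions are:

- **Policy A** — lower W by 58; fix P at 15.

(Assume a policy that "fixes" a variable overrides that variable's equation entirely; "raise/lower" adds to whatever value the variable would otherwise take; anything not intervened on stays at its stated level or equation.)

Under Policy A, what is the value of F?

227

Policy A (W − 58, P := 15):
  W = 63 − 58 = 5
  F = 257 − 6·5 = 227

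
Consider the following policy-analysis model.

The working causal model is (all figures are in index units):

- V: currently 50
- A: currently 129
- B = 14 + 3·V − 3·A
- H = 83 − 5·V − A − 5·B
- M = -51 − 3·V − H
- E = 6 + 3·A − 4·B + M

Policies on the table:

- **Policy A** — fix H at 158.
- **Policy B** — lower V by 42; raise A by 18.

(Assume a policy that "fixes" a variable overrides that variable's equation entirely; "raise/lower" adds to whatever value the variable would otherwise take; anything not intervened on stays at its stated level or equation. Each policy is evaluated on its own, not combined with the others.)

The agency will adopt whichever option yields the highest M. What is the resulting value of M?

-359

Policy A (H := 158):
  V = 50
  A = 129
  B = 14 + 3·50 − 3·129 = -223
  H = 158
  M = -51 − 3·50 − 158 = -359
Policy B (V − 42, A + 18):
  V = 50 − 42 = 8
  A = 129 + 18 = 147
  B = 14 + 3·8 − 3·147 = -403
  H = 83 − 5·8 − 147 − 5·(-403) = 1911
  M = -51 − 3·8 − 1911 = -1986
Comparing — Policy A: M=-359, Policy B: M=-1986. Highest is -359 (Policy A).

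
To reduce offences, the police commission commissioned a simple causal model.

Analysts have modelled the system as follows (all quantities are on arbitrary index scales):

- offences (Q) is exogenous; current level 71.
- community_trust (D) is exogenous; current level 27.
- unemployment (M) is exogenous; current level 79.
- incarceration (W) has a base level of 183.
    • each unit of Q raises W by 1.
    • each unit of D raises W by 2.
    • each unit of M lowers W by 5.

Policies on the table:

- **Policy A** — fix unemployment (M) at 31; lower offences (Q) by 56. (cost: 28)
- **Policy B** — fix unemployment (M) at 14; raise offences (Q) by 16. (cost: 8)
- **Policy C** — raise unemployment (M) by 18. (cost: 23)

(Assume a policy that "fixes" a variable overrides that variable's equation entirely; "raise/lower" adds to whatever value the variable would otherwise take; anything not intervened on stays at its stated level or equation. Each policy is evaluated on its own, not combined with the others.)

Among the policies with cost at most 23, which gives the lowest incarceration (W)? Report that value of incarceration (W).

Policy B (M := 14, Q + 16):
  Q = 71 + 16 = 87
  D = 27
  M = 14
  W = 183 + 87 + 2·27 − 5·14 = 254
Policy C (M + 18):
  Q = 71
  D = 27
  M = 79 + 18 = 97
  W = 183 + 71 + 2·27 − 5·97 = -177
Comparing — Policy B: W=254, Policy C: W=-177. Lowest is -177 (Policy C).

-177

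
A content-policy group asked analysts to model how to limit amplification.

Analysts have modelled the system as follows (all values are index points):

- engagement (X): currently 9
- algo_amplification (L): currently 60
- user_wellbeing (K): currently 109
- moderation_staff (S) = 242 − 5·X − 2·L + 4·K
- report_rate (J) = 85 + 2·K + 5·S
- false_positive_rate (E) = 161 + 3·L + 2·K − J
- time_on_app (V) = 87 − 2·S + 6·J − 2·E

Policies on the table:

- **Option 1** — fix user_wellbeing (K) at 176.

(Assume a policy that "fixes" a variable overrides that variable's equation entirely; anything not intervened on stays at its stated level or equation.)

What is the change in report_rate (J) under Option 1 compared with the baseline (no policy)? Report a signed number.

Baseline:
  X = 9
  L = 60
  K = 109
  S = 242 − 5·9 − 2·60 + 4·109 = 513
  J = 85 + 2·109 + 5·513 = 2868
Option 1 (K := 176):
  X = 9
  L = 60
  K = 176
  S = 242 − 5·9 − 2·60 + 4·176 = 781
  J = 85 + 2·176 + 5·781 = 4342
Change in J: 4342 − 2868 = 1474

1474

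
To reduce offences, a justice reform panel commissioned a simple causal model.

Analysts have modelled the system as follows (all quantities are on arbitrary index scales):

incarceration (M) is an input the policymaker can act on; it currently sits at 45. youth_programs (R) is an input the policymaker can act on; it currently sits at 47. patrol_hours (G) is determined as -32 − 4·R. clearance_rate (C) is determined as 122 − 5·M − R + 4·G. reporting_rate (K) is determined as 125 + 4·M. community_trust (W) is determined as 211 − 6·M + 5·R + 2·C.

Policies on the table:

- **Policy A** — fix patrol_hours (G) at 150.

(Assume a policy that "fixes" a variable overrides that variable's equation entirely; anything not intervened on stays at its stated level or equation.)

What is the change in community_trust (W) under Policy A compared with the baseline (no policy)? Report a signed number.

Baseline:
  M = 45
  R = 47
  G = -32 − 4·47 = -220
  C = 122 − 5·45 − 47 + 4·(-220) = -1030
  W = 211 − 6·45 + 5·47 + 2·(-1030) = -1884
Policy A (G := 150):
  M = 45
  R = 47
  G = 150
  C = 122 − 5·45 − 47 + 4·150 = 450
  W = 211 − 6·45 + 5·47 + 2·450 = 1076
Change in W: 1076 − (-1884) = 2960

2960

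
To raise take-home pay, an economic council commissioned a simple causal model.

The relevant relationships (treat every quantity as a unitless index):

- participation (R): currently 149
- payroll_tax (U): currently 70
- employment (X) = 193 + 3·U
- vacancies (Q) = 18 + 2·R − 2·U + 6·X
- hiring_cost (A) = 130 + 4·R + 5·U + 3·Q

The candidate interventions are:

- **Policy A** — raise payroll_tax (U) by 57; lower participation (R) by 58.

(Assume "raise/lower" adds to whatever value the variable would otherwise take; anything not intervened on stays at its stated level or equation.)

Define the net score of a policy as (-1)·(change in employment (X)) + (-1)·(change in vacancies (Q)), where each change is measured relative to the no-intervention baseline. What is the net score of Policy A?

Baseline:
  R = 149
  U = 70
  X = 193 + 3·70 = 403
  Q = 18 + 2·149 − 2·70 + 6·403 = 2594
Policy A (U + 57, R − 58):
  R = 149 − 58 = 91
  U = 70 + 57 = 127
  X = 193 + 3·127 = 574
  Q = 18 + 2·91 − 2·127 + 6·574 = 3390
ΔX = 574 − 403 = 171; ΔQ = 3390 − 2594 = 796
Score = (-1)·171 + (-1)·796 = -967

-967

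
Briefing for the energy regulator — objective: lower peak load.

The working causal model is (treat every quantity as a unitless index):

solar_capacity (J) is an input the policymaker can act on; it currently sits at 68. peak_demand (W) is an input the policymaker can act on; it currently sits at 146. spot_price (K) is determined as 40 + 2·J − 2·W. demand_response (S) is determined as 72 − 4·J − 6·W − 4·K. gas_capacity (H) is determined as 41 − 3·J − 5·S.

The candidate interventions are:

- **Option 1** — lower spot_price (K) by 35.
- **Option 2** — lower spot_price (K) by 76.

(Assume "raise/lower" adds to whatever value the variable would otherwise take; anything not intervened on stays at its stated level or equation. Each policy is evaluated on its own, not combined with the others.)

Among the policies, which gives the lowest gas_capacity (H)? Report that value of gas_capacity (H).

1377

Option 1 (K − 35):
  J = 68
  W = 146
  K = 40 + 2·68 − 2·146 (−35 from intervention) = -151
  S = 72 − 4·68 − 6·146 − 4·(-151) = -472
  H = 41 − 3·68 − 5·(-472) = 2197
Option 2 (K − 76):
  J = 68
  W = 146
  K = 40 + 2·68 − 2·146 (−76 from intervention) = -192
  S = 72 − 4·68 − 6·146 − 4·(-192) = -308
  H = 41 − 3·68 − 5·(-308) = 1377
Comparing — Option 1: H=2197, Option 2: H=1377. Lowest is 1377 (Option 2).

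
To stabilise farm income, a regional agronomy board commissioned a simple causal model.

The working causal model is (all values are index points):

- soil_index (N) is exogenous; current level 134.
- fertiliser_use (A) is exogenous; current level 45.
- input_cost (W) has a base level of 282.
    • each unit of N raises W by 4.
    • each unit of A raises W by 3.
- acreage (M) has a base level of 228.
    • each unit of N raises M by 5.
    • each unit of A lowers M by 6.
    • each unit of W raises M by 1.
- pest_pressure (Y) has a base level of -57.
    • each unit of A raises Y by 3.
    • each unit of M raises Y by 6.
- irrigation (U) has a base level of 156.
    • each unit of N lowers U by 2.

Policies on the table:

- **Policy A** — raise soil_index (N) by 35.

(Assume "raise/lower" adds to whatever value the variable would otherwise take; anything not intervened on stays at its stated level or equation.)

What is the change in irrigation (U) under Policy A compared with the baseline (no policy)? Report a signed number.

-70

Baseline:
  N = 134
  U = 156 − 2·134 = -112
Policy A (N + 35):
  N = 134 + 35 = 169
  U = 156 − 2·169 = -182
Change in U: -182 − (-112) = -70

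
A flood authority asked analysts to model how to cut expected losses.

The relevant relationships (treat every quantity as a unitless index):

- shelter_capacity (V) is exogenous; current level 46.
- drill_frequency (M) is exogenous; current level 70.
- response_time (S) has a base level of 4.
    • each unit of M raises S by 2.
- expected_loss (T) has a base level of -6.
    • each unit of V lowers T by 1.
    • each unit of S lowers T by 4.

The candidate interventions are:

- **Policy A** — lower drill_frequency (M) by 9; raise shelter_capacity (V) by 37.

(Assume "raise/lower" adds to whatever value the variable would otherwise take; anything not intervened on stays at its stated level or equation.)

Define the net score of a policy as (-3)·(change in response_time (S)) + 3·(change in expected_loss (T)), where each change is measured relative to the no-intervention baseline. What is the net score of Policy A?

Baseline:
  V = 46
  M = 70
  S = 4 + 2·70 = 144
  T = -6 − 46 − 4·144 = -628
Policy A (M − 9, V + 37):
  V = 46 + 37 = 83
  M = 70 − 9 = 61
  S = 4 + 2·61 = 126
  T = -6 − 83 − 4·126 = -593
ΔS = 126 − 144 = -18; ΔT = -593 − (-628) = 35
Score = (-3)·(-18) + 3·35 = 159

159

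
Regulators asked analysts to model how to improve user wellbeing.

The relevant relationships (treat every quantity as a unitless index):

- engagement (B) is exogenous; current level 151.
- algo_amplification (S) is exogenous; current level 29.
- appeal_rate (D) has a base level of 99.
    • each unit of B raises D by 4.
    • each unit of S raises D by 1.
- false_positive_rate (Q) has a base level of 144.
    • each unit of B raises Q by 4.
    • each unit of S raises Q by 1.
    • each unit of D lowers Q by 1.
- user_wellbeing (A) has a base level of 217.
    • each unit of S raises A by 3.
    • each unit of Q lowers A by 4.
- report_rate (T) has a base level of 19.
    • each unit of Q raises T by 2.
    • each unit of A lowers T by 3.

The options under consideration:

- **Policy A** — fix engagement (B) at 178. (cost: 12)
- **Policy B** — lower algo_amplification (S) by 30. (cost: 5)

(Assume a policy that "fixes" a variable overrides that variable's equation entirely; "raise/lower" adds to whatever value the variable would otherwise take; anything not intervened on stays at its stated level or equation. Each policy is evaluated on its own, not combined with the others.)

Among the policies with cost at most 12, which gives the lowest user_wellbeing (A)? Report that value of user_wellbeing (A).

Policy A (B := 178):
  B = 178
  S = 29
  D = 99 + 4·178 + 29 = 840
  Q = 144 + 4·178 + 29 − 840 = 45
  A = 217 + 3·29 − 4·45 = 124
Policy B (S − 30):
  B = 151
  S = 29 − 30 = -1
  D = 99 + 4·151 + (-1) = 702
  Q = 144 + 4·151 + (-1) − 702 = 45
  A = 217 + 3·(-1) − 4·45 = 34
Comparing — Policy A: A=124, Policy B: A=34. Lowest is 34 (Policy B).

34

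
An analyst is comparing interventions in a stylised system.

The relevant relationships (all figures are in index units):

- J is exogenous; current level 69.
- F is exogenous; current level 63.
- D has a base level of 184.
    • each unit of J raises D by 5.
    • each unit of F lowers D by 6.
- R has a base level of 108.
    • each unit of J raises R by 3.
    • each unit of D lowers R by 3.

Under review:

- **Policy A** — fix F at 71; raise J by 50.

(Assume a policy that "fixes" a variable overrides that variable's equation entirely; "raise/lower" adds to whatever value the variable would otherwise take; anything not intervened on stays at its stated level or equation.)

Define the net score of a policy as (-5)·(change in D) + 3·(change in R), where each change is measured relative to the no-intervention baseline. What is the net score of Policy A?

Baseline:
  J = 69
  F = 63
  D = 184 + 5·69 − 6·63 = 151
  R = 108 + 3·69 − 3·151 = -138
Policy A (F := 71, J + 50):
  J = 69 + 50 = 119
  F = 71
  D = 184 + 5·119 − 6·71 = 353
  R = 108 + 3·119 − 3·353 = -594
ΔD = 353 − 151 = 202; ΔR = -594 − (-138) = -456
Score = (-5)·202 + 3·(-456) = -2378

-2378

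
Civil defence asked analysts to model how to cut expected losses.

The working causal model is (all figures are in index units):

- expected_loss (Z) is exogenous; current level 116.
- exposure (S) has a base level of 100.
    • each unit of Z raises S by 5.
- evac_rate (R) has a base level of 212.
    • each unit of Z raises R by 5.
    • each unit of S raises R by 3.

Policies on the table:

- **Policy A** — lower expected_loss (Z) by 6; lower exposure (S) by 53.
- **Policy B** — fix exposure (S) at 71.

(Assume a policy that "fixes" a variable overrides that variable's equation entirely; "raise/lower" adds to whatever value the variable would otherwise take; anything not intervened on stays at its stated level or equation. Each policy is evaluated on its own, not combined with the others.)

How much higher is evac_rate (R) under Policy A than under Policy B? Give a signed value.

1548

Policy A (Z − 6, S − 53):
  Z = 116 − 6 = 110
  S = 100 + 5·110 (−53 from intervention) = 597
  R = 212 + 5·110 + 3·597 = 2553
Policy B (S := 71):
  Z = 116
  S = 71
  R = 212 + 5·116 + 3·71 = 1005
R: 2553 − 1005 = 1548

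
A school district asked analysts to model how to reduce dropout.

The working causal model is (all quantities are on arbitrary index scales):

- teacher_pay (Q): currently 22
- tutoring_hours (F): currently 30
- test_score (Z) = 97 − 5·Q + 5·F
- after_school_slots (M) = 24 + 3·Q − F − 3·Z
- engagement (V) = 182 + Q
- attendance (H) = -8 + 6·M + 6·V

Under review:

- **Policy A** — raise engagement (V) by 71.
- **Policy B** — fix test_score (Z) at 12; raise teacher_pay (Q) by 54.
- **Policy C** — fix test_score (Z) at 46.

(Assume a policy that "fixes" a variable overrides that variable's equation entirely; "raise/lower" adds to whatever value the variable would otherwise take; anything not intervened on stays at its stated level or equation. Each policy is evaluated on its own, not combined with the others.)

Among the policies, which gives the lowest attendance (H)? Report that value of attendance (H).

-464

Policy A (V + 71):
  Q = 22
  F = 30
  Z = 97 − 5·22 + 5·30 = 137
  M = 24 + 3·22 − 30 − 3·137 = -351
  V = 182 + 22 (+71 from intervention) = 275
  H = -8 + 6·(-351) + 6·275 = -464
Policy B (Z := 12, Q + 54):
  Q = 22 + 54 = 76
  F = 30
  Z = 12
  M = 24 + 3·76 − 30 − 3·12 = 186
  V = 182 + 76 = 258
  H = -8 + 6·186 + 6·258 = 2656
Policy C (Z := 46):
  Q = 22
  F = 30
  Z = 46
  M = 24 + 3·22 − 30 − 3·46 = -78
  V = 182 + 22 = 204
  H = -8 + 6·(-78) + 6·204 = 748
Comparing — Policy A: H=-464, Policy B: H=2656, Policy C: H=748. Lowest is -464 (Policy A).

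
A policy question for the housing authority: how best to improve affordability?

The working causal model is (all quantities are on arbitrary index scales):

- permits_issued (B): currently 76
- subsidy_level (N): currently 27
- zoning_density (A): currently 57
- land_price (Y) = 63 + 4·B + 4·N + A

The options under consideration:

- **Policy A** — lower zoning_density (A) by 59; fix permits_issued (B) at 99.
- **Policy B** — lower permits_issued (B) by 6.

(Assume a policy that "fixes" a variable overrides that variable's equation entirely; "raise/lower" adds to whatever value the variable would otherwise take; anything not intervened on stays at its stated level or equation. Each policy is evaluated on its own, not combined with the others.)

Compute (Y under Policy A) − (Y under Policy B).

57

Policy A (A − 59, B := 99):
  B = 99
  N = 27
  A = 57 − 59 = -2
  Y = 63 + 4·99 + 4·27 + (-2) = 565
Policy B (B − 6):
  B = 76 − 6 = 70
  N = 27
  A = 57
  Y = 63 + 4·70 + 4·27 + 57 = 508
Y: 565 − 508 = 57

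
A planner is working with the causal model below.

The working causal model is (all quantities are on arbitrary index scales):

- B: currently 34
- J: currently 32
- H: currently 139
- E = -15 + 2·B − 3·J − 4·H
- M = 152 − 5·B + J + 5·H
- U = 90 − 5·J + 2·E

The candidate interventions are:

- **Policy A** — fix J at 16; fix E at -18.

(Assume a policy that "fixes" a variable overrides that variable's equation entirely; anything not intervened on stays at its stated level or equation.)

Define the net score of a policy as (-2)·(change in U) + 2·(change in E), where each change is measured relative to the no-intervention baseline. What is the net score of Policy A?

-1322

Baseline:
  B = 34
  J = 32
  H = 139
  E = -15 + 2·34 − 3·32 − 4·139 = -599
  U = 90 − 5·32 + 2·(-599) = -1268
Policy A (J := 16, E := -18):
  B = 34
  J = 16
  H = 139
  E = -18
  U = 90 − 5·16 + 2·(-18) = -26
ΔU = -26 − (-1268) = 1242; ΔE = -18 − (-599) = 581
Score = (-2)·1242 + 2·581 = -1322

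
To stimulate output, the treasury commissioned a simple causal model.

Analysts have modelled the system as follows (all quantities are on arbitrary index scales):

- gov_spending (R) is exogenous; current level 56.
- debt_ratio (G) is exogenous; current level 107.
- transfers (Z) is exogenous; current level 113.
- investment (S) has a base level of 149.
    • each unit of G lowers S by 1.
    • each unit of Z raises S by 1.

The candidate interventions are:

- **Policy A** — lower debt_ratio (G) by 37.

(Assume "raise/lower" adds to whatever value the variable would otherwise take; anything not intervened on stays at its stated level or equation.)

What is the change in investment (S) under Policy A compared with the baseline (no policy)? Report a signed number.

Baseline:
  G = 107
  Z = 113
  S = 149 − 107 + 113 = 155
Policy A (G − 37):
  G = 107 − 37 = 70
  Z = 113
  S = 149 − 70 + 113 = 192
Change in S: 192 − 155 = 37

37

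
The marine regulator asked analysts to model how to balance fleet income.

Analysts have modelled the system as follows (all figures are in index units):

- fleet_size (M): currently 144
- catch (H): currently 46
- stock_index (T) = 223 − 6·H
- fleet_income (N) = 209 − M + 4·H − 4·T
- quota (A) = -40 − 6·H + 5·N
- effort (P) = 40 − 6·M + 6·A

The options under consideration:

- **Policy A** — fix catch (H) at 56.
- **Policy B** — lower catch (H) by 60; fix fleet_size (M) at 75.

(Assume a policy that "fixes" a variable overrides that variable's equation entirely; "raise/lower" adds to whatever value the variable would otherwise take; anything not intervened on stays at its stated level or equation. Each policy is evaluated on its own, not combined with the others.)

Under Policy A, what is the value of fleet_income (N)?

Policy A (H := 56):
  M = 144
  H = 56
  T = 223 − 6·56 = -113
  N = 209 − 144 + 4·56 − 4·(-113) = 741

741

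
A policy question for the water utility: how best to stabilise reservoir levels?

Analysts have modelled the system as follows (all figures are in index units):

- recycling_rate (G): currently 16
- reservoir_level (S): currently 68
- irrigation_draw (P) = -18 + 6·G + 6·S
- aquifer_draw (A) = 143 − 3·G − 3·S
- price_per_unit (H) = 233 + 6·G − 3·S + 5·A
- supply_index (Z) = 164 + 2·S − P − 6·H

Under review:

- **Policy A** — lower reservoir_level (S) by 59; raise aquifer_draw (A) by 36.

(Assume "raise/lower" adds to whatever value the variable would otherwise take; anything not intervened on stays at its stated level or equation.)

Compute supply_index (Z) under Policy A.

-4882

Policy A (S − 59, A + 36):
  G = 16
  S = 68 − 59 = 9
  P = -18 + 6·16 + 6·9 = 132
  A = 143 − 3·16 − 3·9 (+36 from intervention) = 104
  H = 233 + 6·16 − 3·9 + 5·104 = 822
  Z = 164 + 2·9 − 132 − 6·822 = -4882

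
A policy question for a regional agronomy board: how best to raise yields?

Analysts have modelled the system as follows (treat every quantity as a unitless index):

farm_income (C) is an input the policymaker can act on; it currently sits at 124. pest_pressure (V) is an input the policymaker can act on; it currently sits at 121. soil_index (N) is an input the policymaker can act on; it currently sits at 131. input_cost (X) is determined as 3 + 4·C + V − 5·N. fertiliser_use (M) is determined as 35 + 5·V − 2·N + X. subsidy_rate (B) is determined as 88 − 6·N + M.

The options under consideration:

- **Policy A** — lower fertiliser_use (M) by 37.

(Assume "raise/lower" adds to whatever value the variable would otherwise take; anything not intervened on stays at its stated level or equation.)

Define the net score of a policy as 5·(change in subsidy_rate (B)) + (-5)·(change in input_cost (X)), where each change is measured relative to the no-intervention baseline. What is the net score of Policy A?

Baseline:
  C = 124
  V = 121
  N = 131
  X = 3 + 4·124 + 121 − 5·131 = -35
  M = 35 + 5·121 − 2·131 + (-35) = 343
  B = 88 − 6·131 + 343 = -355
Policy A (M − 37):
  C = 124
  V = 121
  N = 131
  X = 3 + 4·124 + 121 − 5·131 = -35
  M = 35 + 5·121 − 2·131 + (-35) (−37 from intervention) = 306
  B = 88 − 6·131 + 306 = -392
ΔB = -392 − (-355) = -37; ΔX = -35 − (-35) = 0
Score = 5·(-37) + (-5)·0 = -185

-185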